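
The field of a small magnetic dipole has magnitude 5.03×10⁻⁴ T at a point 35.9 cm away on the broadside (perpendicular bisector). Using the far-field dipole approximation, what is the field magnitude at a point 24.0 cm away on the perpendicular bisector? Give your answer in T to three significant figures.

B ≈ 0.00168 T

Dipole fields scale as 1/r³ in the far field; the geometry is the same at both points.
B₂ = B₁ · (r₁/r₂)³ = 5.03×10⁻⁴ · (35.9/24.0)³.
(r₁/r₂)³ = (1.496)³ = 3.347.
B₂ ≈ 0.001684 T.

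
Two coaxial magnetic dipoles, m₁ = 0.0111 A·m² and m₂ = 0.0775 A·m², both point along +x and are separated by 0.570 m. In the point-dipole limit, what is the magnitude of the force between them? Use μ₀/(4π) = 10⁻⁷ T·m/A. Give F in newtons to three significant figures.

On-axis B of dipole 1: B = (μ₀/4π)·2m₁/r³. Force on dipole 2: F = m₂·dB/dr.
dB/dr = −(μ₀/4π)·6m₁/r⁴, so |F| = (μ₀/4π)·6m₁m₂/r⁴.
F = 6(10⁻⁷)(0.0111)(0.0775)/(0.570)⁴ = 4.890×10⁻⁹ N.

F ≈ 4.89×10⁻⁹ N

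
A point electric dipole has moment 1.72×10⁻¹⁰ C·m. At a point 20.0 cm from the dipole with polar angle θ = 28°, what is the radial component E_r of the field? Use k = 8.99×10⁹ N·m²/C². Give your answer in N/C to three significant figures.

For a dipole, E_r = (2kp cosθ)/r³.
kp/r³ = (8.99×10⁹)(1.72×10⁻¹⁰)/(0.200)³ = 193.3 N/C.
E_r = 2·193.3·cos28° = 341.3 N/C.

E_r ≈ 341 N/C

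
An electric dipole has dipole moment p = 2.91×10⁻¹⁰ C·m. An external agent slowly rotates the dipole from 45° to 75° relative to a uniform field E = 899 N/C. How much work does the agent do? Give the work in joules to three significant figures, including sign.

W_ext = ΔU = U(θ₂) − U(θ₁) = −pE cosθ₂ − (−pE cosθ₁) = pE(cosθ₁ − cosθ₂).
W = (2.91×10⁻¹⁰)(899)·(cos45° − cos75°) = (2.616×10⁻⁷)·(+0.4483) = 1.173×10⁻⁷ J.

W ≈ 1.17×10⁻⁷ J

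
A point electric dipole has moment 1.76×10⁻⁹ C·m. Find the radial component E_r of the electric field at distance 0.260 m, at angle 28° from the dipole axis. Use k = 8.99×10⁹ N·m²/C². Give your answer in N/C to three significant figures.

E_r ≈ 1590 N/C

For a dipole, E_r = (2kp cosθ)/r³.
kp/r³ = (8.99×10⁹)(1.76×10⁻⁹)/(0.260)³ = 900.2 N/C.
E_r = 2·900.2·cos28° = 1590 N/C.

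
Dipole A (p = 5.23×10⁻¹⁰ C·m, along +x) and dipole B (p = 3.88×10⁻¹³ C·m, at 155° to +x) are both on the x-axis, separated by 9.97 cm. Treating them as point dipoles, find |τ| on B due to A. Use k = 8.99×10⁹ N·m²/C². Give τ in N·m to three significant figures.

τ ≈ 1.56×10⁻⁹ N·m

The second dipole sits on the axis of the first, so the field there is axial: E₁ = 2kp₁/r³ along +x.
E₁ = 2(8.99×10⁹)(5.23×10⁻¹⁰)/(0.0997)³ = 9489 N/C.
Torque on the second dipole: τ = p₂ E₁ sinθ.
τ = (3.88×10⁻¹³)(9489)·sin155° = 1.556×10⁻⁹ N·m.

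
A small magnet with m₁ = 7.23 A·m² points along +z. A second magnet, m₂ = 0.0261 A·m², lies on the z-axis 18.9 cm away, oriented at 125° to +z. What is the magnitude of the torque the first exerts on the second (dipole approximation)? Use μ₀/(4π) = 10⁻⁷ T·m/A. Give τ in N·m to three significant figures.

τ ≈ 4.58×10⁻⁶ N·m

Dipole B is on the axis of dipole A, so B₁ there is axial: B₁ = (μ₀/4π)·2m₁/r³ along +z.
B₁ = 2(10⁻⁷)(7.23)/(0.189)³ = 2.142×10⁻⁴ T.
τ = m₂ B₁ sinθ.
τ = (0.0261)(2.142×10⁻⁴)·sin125° = 4.579×10⁻⁶ N·m.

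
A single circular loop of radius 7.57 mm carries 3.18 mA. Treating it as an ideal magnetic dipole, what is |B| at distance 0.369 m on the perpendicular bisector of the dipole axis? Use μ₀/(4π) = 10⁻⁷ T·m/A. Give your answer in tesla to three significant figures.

Magnetic moment m = IA = Iπa² = (0.00318)·π·(0.00757)² = 5.725×10⁻⁷ A·m².
In the equatorial plane B = (μ₀/4π)·m/r³ (half the axial value).
B = (10⁻⁷)·(5.725×10⁻⁷) / (0.369)³ = 1.139×10⁻¹² T.

B ≈ 1.14×10⁻¹² T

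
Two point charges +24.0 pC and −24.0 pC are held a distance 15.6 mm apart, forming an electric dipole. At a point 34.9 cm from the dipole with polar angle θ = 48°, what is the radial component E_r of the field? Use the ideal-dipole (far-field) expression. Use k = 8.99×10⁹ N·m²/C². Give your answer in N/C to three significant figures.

E_r ≈ 0.106 N/C

Dipole moment p = qd = (2.40×10⁻¹¹ C)(0.0156 m) = 3.744×10⁻¹³ C·m.
For a dipole, E_r = (2kp cosθ)/r³.
kp/r³ = (8.99×10⁹)(3.744×10⁻¹³)/(0.349)³ = 0.07918 N/C.
E_r = 2·0.07918·cos48° = 0.1060 N/C.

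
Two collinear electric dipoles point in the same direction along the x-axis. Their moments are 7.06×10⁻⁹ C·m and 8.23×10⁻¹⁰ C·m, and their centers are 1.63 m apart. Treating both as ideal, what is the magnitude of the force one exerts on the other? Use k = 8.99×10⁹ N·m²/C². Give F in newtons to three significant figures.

F ≈ 4.44×10⁻⁸ N

On-axis field of dipole 1 at distance r: E = 2kp₁/r³. Force on dipole 2 is F = p₂·dE/dr (gradient along axis).
dE/dr = −6kp₁/r⁴, so |F| = 6kp₁p₂/r⁴ (attractive for aligned moments).
F = 6(8.99×10⁹)(7.06×10⁻⁹)(8.23×10⁻¹⁰)/(1.63)⁴ = 4.440×10⁻⁸ N.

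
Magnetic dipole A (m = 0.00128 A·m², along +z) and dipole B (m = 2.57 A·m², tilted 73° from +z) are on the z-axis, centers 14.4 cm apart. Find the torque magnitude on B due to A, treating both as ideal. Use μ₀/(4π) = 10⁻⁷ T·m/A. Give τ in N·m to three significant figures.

Dipole B is on the axis of dipole A, so B₁ there is axial: B₁ = (μ₀/4π)·2m₁/r³ along +z.
B₁ = 2(10⁻⁷)(0.00128)/(0.144)³ = 8.573×10⁻⁸ T.
τ = m₂ B₁ sinθ.
τ = (2.57)(8.573×10⁻⁸)·sin73° = 2.107×10⁻⁷ N·m.

τ ≈ 2.11×10⁻⁷ N·m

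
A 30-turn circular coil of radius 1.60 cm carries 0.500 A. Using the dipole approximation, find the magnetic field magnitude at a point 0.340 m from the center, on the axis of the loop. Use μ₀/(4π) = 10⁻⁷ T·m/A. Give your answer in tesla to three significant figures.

m = NIA = NIπa² = 30·(0.500)·π·(0.0160)² = 0.01206 A·m².
On axis B = (μ₀/4π)·2m/r³.
B = 2·(10⁻⁷)·(0.01206) / (0.340)³ = 6.137×10⁻⁸ T.

B ≈ 6.14×10⁻⁸ T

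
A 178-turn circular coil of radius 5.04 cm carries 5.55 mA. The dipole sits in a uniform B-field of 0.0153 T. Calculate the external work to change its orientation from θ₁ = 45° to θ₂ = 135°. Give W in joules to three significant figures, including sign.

m = NIA = NIπa² = 178·(0.00555)·π·(0.0504)² = 0.007884 A·m².
W_ext = ΔU = −mB cosθ₂ + mB cosθ₁ = mB(cosθ₁ − cosθ₂).
W = (0.007884)(0.0153)·(cos45° − cos135°) = (1.206×10⁻⁴)·(+1.4142) = 1.706×10⁻⁴ J.

W ≈ 1.71×10⁻⁴ J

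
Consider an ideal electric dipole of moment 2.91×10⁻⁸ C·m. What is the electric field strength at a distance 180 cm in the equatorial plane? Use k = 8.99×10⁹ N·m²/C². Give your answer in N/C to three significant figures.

E ≈ 44.9 N/C

On the perpendicular bisector E = kp/r³ (half the axial value at the same distance).
E = (8.99×10⁹)(2.91×10⁻⁸) / (1.80)³ = 44.86 N/C.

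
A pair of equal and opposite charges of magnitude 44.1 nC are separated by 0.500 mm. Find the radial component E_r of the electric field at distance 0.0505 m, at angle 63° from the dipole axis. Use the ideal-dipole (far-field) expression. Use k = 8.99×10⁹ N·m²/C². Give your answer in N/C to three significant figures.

E_r ≈ 1400 N/C

Dipole moment p = qd = (4.41×10⁻⁸ C)(5.00×10⁻⁴ m) = 2.205×10⁻¹¹ C·m.
For a dipole, E_r = (2kp cosθ)/r³.
kp/r³ = (8.99×10⁹)(2.205×10⁻¹¹)/(0.0505)³ = 1539 N/C.
E_r = 2·1539·cos63° = 1398 N/C.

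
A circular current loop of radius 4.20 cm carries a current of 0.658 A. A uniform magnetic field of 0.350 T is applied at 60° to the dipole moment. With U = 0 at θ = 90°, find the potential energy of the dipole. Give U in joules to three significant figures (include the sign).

U ≈ -6.38×10⁻⁴ J

Magnetic moment m = IA = Iπa² = (0.658)·π·(0.0420)² = 0.003646 A·m².
U = −m·B = −mB cosθ.
U = −(0.003646)(0.350)·cos60° = -6.380×10⁻⁴ J.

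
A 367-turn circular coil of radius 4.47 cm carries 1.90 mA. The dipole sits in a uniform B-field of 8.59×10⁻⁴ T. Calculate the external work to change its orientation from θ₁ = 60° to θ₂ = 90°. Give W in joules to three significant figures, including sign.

m = NIA = NIπa² = 367·(0.00190)·π·(0.0447)² = 0.004377 A·m².
W_ext = ΔU = −mB cosθ₂ + mB cosθ₁ = mB(cosθ₁ − cosθ₂).
W = (0.004377)(8.59×10⁻⁴)·(cos60° − cos90°) = (3.760×10⁻⁶)·(+0.5000) = 1.880×10⁻⁶ J.

W ≈ 1.88×10⁻⁶ J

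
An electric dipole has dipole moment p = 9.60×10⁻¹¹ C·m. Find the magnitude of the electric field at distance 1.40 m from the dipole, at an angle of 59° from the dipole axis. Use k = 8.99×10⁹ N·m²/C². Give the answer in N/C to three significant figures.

At angle θ the dipole field magnitude is E = (kp/r³)·√(1 + 3cos²θ).
kp/r³ = (8.99×10⁹)(9.60×10⁻¹¹) / (1.40)³ = 0.3145 N/C.
√(1 + 3cos²59°) = √(1 + 3·0.2653) = √1.7958 ≈ 1.3401.
E ≈ 0.3145 × 1.340 = 0.4215 N/C.

E ≈ 0.421 N/C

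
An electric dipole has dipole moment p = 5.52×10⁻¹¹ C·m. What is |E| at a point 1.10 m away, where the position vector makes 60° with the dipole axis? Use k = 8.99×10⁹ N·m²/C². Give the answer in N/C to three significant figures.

E ≈ 0.493 N/C

At angle θ the dipole field magnitude is E = (kp/r³)·√(1 + 3cos²θ).
kp/r³ = (8.99×10⁹)(5.52×10⁻¹¹) / (1.10)³ = 0.3728 N/C.
√(1 + 3cos²60°) = √(1 + 3·0.2500) = √1.7500 ≈ 1.3229.
E ≈ 0.3728 × 1.323 = 0.4932 N/C.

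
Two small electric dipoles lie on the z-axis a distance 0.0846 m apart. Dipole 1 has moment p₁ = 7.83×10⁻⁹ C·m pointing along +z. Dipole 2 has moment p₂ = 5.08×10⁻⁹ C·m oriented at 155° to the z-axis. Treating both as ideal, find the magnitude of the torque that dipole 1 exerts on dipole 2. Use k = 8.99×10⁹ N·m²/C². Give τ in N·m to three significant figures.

τ ≈ 4.99×10⁻⁴ N·m

The second dipole sits on the axis of the first, so the field there is axial: E₁ = 2kp₁/r³ along +z.
E₁ = 2(8.99×10⁹)(7.83×10⁻⁹)/(0.0846)³ = 2.325×10⁵ N/C.
Torque on the second dipole: τ = p₂ E₁ sinθ.
τ = (5.08×10⁻⁹)(2.325×10⁵)·sin155° = 4.992×10⁻⁴ N·m.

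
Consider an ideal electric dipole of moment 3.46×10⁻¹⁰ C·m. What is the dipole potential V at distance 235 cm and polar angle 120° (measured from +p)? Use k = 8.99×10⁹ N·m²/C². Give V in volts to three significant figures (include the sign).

V ≈ -0.282 V

The dipole potential is V = kp cosθ / r².
V = (8.99×10⁹)(3.46×10⁻¹⁰)·cos120° / (2.35)² = -0.2816 V.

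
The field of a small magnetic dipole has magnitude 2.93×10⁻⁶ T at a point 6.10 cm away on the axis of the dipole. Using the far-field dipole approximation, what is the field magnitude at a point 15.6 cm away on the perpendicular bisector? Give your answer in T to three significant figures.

Dipole fields scale as 1/r³ in the far field.
The axial field is twice the equatorial field at the same r, so the geometry factor is 1/2.
B₂ = B₁ · (1/2) · (r₁/r₂)³ = 2.93×10⁻⁶ · 0.5 · (6.10/15.6)³.
(r₁/r₂)³ = (0.391)³ = 0.05979.
B₂ ≈ 8.759×10⁻⁸ T.

B ≈ 8.76×10⁻⁸ T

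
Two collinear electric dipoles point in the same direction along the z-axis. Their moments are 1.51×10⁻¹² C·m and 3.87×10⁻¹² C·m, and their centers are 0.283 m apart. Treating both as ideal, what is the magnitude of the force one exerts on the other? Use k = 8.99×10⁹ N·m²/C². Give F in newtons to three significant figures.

F ≈ 4.91×10⁻¹¹ N

On-axis field of dipole 1 at distance r: E = 2kp₁/r³. Force on dipole 2 is F = p₂·dE/dr (gradient along axis).
dE/dr = −6kp₁/r⁴, so |F| = 6kp₁p₂/r⁴ (attractive for aligned moments).
F = 6(8.99×10⁹)(1.51×10⁻¹²)(3.87×10⁻¹²)/(0.283)⁴ = 4.914×10⁻¹¹ N.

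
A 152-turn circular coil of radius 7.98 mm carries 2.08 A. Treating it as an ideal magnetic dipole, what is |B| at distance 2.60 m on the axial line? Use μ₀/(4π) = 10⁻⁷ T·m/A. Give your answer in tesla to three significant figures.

m = NIA = NIπa² = 152·(2.08)·π·(0.00798)² = 0.06325 A·m².
On axis B = (μ₀/4π)·2m/r³.
B = 2·(10⁻⁷)·(0.06325) / (2.60)³ = 7.197×10⁻¹⁰ T.

B ≈ 7.20×10⁻¹⁰ T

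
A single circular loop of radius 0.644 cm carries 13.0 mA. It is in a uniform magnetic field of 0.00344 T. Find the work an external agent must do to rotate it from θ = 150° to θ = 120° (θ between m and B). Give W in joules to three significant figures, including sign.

W ≈ -2.13×10⁻⁹ J

Magnetic moment m = IA = Iπa² = (0.0130)·π·(0.00644)² = 1.694×10⁻⁶ A·m².
W_ext = ΔU = −mB cosθ₂ + mB cosθ₁ = mB(cosθ₁ − cosθ₂).
W = (1.694×10⁻⁶)(0.00344)·(cos150° − cos120°) = (5.827×10⁻⁹)·(-0.3660) = -2.133×10⁻⁹ J.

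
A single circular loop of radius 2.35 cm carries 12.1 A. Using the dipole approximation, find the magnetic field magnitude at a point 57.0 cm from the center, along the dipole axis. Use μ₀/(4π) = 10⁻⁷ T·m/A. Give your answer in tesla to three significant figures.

B ≈ 2.27×10⁻⁸ T

Magnetic moment m = IA = Iπa² = (12.1)·π·(0.0235)² = 0.02099 A·m².
On axis B = (μ₀/4π)·2m/r³.
B = 2·(10⁻⁷)·(0.02099) / (0.570)³ = 2.267×10⁻⁸ T.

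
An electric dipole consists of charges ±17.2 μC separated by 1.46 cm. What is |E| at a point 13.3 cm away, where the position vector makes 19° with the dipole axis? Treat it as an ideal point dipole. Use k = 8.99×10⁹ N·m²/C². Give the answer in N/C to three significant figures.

Dipole moment p = qd = (1.72×10⁻⁵ C)(0.0146 m) = 2.511×10⁻⁷ C·m.
At angle θ the dipole field magnitude is E = (kp/r³)·√(1 + 3cos²θ).
kp/r³ = (8.99×10⁹)(2.511×10⁻⁷) / (0.133)³ = 9.595×10⁵ N/C.
√(1 + 3cos²19°) = √(1 + 3·0.8940) = √3.6820 ≈ 1.9189.
E ≈ 9.595×10⁵ × 1.919 = 1.841×10⁶ N/C.

E ≈ 1.84×10⁶ N/C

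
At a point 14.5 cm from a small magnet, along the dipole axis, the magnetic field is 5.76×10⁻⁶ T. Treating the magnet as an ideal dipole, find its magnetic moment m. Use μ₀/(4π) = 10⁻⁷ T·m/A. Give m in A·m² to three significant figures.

m ≈ 0.0878 A·m²

On axis B = (μ₀/4π)·2m/r³, so m = Br³·4π/(μ₀·2).
m = (5.76×10⁻⁶)·(0.145)³ / (2·10⁻⁷) = 0.08780 A·m².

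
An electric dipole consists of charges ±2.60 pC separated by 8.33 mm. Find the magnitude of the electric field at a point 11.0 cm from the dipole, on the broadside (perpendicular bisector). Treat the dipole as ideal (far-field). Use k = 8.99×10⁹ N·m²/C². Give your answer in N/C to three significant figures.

E ≈ 0.146 N/C

Dipole moment p = qd = (2.60×10⁻¹² C)(0.00833 m) = 2.166×10⁻¹⁴ C·m.
On the perpendicular bisector E = kp/r³ (half the axial value at the same distance).
E = (8.99×10⁹)(2.166×10⁻¹⁴) / (0.110)³ = 0.1463 N/C.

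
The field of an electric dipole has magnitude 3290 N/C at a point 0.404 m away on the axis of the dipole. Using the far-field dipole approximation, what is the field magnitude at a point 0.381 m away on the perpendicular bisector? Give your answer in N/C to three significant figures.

E ≈ 1960 N/C

Dipole fields scale as 1/r³ in the far field.
The axial field is twice the equatorial field at the same r, so the geometry factor is 1/2.
E₂ = E₁ · (1/2) · (r₁/r₂)³ = 3290 · 0.5 · (0.404/0.381)³.
(r₁/r₂)³ = (1.06)³ = 1.192.
E₂ ≈ 1961 N/C.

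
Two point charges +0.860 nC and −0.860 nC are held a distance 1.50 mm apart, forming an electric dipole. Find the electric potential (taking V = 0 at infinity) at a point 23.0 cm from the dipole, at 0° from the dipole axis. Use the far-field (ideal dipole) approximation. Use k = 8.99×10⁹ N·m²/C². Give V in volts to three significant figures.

Dipole moment p = qd = (8.60×10⁻¹⁰ C)(0.00150 m) = 1.29×10⁻¹² C·m.
The dipole potential is V = kp cosθ / r².
V = (8.99×10⁹)(1.29×10⁻¹²)·cos0° / (0.230)² = 0.2192 V.

V ≈ 0.219 V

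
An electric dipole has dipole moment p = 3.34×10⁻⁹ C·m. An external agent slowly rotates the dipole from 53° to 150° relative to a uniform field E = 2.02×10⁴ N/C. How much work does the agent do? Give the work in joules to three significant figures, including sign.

W ≈ 9.90×10⁻⁵ J

W_ext = ΔU = U(θ₂) − U(θ₁) = −pE cosθ₂ − (−pE cosθ₁) = pE(cosθ₁ − cosθ₂).
W = (3.34×10⁻⁹)(2.02×10⁴)·(cos53° − cos150°) = (6.747×10⁻⁵)·(+1.4678) = 9.903×10⁻⁵ J.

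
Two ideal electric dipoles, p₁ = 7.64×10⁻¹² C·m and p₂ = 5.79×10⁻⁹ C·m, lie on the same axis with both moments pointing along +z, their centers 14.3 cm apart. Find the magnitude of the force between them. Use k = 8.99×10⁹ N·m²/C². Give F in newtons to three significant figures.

F ≈ 5.71×10⁻⁶ N

On-axis field of dipole 1 at distance r: E = 2kp₁/r³. Force on dipole 2 is F = p₂·dE/dr (gradient along axis).
dE/dr = −6kp₁/r⁴, so |F| = 6kp₁p₂/r⁴ (attractive for aligned moments).
F = 6(8.99×10⁹)(7.64×10⁻¹²)(5.79×10⁻⁹)/(0.143)⁴ = 5.706×10⁻⁶ N.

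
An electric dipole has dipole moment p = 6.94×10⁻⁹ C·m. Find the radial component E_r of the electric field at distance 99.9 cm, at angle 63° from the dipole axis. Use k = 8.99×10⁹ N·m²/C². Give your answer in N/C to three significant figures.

E_r ≈ 56.8 N/C

For a dipole, E_r = (2kp cosθ)/r³.
kp/r³ = (8.99×10⁹)(6.94×10⁻⁹)/(0.999)³ = 62.58 N/C.
E_r = 2·62.58·cos63° = 56.82 N/C.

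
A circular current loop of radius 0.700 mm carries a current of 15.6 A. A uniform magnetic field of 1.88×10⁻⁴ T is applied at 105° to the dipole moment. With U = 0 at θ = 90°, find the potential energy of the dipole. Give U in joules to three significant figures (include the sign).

Magnetic moment m = IA = Iπa² = (15.6)·π·(7.00×10⁻⁴)² = 2.401×10⁻⁵ A·m².
U = −m·B = −mB cosθ.
U = −(2.401×10⁻⁵)(1.88×10⁻⁴)·cos105° = 1.168×10⁻⁹ J.

U ≈ 1.17×10⁻⁹ J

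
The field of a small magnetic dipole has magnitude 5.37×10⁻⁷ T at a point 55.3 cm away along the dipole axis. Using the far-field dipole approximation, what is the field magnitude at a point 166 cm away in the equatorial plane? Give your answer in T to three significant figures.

B ≈ 9.93×10⁻⁹ T

Dipole fields scale as 1/r³ in the far field.
The axial field is twice the equatorial field at the same r, so the geometry factor is 1/2.
B₂ = B₁ · (1/2) · (r₁/r₂)³ = 5.37×10⁻⁷ · 0.5 · (55.3/166)³.
(r₁/r₂)³ = (0.3331)³ = 0.03697.
B₂ ≈ 9.926×10⁻⁹ T.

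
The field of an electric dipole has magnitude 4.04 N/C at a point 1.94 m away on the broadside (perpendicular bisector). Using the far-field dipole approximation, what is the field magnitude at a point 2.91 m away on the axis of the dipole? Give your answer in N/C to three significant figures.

E ≈ 2.39 N/C

Dipole fields scale as 1/r³ in the far field.
The axial field is twice the equatorial field at the same r, so the geometry factor is 2/1.
E₂ = E₁ · (2/1) · (r₁/r₂)³ = 4.04 · 2 · (1.94/2.91)³.
(r₁/r₂)³ = (0.6667)³ = 0.2963.
E₂ ≈ 2.394 N/C.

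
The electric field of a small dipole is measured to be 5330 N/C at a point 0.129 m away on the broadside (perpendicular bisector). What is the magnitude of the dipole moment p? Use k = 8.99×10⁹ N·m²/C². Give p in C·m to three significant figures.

In the equatorial plane E = kp/r³, so p = Er³/(k).
p = (5330)·(0.129)³ / (8.99×10⁹) = 1.273×10⁻⁹ C·m.

p ≈ 1.27×10⁻⁹ C·m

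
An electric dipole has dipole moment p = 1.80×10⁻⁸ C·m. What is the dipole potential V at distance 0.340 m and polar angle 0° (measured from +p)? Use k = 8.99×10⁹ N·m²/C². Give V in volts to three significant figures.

The dipole potential is V = kp cosθ / r².
V = (8.99×10⁹)(1.80×10⁻⁸)·cos0° / (0.340)² = 1400 V.

V ≈ 1400 V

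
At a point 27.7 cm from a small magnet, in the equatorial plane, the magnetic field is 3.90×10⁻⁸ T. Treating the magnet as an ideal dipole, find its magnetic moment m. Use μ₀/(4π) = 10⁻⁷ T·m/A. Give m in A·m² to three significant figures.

In the equatorial plane B = (μ₀/4π)·m/r³, so m = Br³·4π/(μ₀).
m = (3.90×10⁻⁸)·(0.277)³ / (10⁻⁷) = 0.008289 A·m².

m ≈ 0.00829 A·m²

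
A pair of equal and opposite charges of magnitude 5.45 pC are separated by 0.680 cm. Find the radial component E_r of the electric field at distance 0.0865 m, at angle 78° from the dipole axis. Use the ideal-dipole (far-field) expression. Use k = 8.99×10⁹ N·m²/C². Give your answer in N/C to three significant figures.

Dipole moment p = qd = (5.45×10⁻¹² C)(0.00680 m) = 3.706×10⁻¹⁴ C·m.
For a dipole, E_r = (2kp cosθ)/r³.
kp/r³ = (8.99×10⁹)(3.706×10⁻¹⁴)/(0.0865)³ = 0.5148 N/C.
E_r = 2·0.5148·cos78° = 0.2141 N/C.

E_r ≈ 0.214 N/C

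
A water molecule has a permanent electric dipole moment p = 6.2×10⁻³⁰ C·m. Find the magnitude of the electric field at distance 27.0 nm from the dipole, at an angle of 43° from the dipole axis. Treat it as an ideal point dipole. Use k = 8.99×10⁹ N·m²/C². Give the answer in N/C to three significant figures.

E ≈ 4570 N/C

At angle θ the dipole field magnitude is E = (kp/r³)·√(1 + 3cos²θ).
kp/r³ = (8.99×10⁹)(6.20×10⁻³⁰) / (2.70×10⁻⁸)³ = 2832 N/C.
√(1 + 3cos²43°) = √(1 + 3·0.5349) = √2.6046 ≈ 1.6139.
E ≈ 2832 × 1.614 = 4570 N/C.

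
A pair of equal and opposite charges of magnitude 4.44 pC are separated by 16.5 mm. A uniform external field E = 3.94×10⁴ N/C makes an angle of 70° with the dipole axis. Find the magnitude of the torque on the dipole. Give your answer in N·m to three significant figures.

τ ≈ 2.71×10⁻⁹ N·m

Dipole moment p = qd = (4.44×10⁻¹² C)(0.0165 m) = 7.326×10⁻¹⁴ C·m.
Torque on an electric dipole: τ = pE sinθ.
τ = (7.326×10⁻¹⁴)(3.94×10⁴)·sin70° = 2.712×10⁻⁹ N·m.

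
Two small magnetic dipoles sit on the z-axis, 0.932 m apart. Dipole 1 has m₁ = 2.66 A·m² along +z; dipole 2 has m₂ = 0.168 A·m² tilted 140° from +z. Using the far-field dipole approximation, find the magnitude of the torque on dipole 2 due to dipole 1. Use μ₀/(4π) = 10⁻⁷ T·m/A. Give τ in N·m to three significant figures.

Dipole B is on the axis of dipole A, so B₁ there is axial: B₁ = (μ₀/4π)·2m₁/r³ along +z.
B₁ = 2(10⁻⁷)(2.66)/(0.932)³ = 6.571×10⁻⁷ T.
τ = m₂ B₁ sinθ.
τ = (0.168)(6.571×10⁻⁷)·sin140° = 7.096×10⁻⁸ N·m.

τ ≈ 7.10×10⁻⁸ N·m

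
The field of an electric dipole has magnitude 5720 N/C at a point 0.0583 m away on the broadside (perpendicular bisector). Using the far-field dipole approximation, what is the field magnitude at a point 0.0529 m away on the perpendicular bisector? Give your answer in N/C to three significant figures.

E ≈ 7660 N/C

Dipole fields scale as 1/r³ in the far field; the geometry is the same at both points.
E₂ = E₁ · (r₁/r₂)³ = 5720 · (0.0583/0.0529)³.
(r₁/r₂)³ = (1.102)³ = 1.339.
E₂ ≈ 7657 N/C.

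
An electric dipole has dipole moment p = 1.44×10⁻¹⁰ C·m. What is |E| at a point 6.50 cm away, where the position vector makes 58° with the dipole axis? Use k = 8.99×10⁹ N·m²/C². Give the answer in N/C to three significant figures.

E ≈ 6400 N/C

At angle θ the dipole field magnitude is E = (kp/r³)·√(1 + 3cos²θ).
kp/r³ = (8.99×10⁹)(1.44×10⁻¹⁰) / (0.0650)³ = 4714 N/C.
√(1 + 3cos²58°) = √(1 + 3·0.2808) = √1.8424 ≈ 1.3574.
E ≈ 4714 × 1.357 = 6399 N/C.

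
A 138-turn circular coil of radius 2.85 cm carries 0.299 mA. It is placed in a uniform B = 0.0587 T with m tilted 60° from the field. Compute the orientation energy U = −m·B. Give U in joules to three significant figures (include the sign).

m = NIA = NIπa² = 138·(2.99×10⁻⁴)·π·(0.0285)² = 1.053×10⁻⁴ A·m².
U = −m·B = −mB cosθ.
U = −(1.053×10⁻⁴)(0.0587)·cos60° = -3.091×10⁻⁶ J.

U ≈ -3.09×10⁻⁶ J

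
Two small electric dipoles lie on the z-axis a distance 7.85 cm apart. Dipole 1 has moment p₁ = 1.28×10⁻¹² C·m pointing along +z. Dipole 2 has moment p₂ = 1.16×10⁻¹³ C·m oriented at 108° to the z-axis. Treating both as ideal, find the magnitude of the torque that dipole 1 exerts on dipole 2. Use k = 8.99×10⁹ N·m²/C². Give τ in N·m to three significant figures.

The second dipole sits on the axis of the first, so the field there is axial: E₁ = 2kp₁/r³ along +z.
E₁ = 2(8.99×10⁹)(1.28×10⁻¹²)/(0.0785)³ = 47.58 N/C.
Torque on the second dipole: τ = p₂ E₁ sinθ.
τ = (1.16×10⁻¹³)(47.58)·sin108° = 5.249×10⁻¹² N·m.

τ ≈ 5.25×10⁻¹² N·m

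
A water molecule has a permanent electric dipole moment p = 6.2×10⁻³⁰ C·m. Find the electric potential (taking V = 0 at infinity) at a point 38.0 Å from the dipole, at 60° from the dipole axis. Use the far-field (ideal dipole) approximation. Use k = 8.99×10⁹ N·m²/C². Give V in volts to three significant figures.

V ≈ 0.00193 V

The dipole potential is V = kp cosθ / r².
V = (8.99×10⁹)(6.20×10⁻³⁰)·cos60° / (3.80×10⁻⁹)² = 0.001930 V.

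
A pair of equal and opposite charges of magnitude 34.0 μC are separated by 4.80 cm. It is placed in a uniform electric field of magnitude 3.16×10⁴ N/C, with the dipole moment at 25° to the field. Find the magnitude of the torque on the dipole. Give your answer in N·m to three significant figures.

Dipole moment p = qd = (3.40×10⁻⁵ C)(0.0480 m) = 1.632×10⁻⁶ C·m.
Torque on an electric dipole: τ = pE sinθ.
τ = (1.632×10⁻⁶)(3.16×10⁴)·sin25° = 0.02179 N·m.

τ ≈ 0.0218 N·m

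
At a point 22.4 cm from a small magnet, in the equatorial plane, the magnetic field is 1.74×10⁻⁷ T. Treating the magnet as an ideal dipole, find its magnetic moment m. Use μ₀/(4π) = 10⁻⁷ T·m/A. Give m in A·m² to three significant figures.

In the equatorial plane B = (μ₀/4π)·m/r³, so m = Br³·4π/(μ₀).
m = (1.74×10⁻⁷)·(0.224)³ / (10⁻⁷) = 0.01956 A·m².

m ≈ 0.0196 A·m²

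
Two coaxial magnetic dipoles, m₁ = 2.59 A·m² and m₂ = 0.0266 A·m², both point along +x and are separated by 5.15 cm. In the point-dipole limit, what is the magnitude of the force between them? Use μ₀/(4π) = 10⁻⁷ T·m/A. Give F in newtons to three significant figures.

F ≈ 0.00588 N

On-axis B of dipole 1: B = (μ₀/4π)·2m₁/r³. Force on dipole 2: F = m₂·dB/dr.
dB/dr = −(μ₀/4π)·6m₁/r⁴, so |F| = (μ₀/4π)·6m₁m₂/r⁴.
F = 6(10⁻⁷)(2.59)(0.0266)/(0.0515)⁴ = 0.005876 N.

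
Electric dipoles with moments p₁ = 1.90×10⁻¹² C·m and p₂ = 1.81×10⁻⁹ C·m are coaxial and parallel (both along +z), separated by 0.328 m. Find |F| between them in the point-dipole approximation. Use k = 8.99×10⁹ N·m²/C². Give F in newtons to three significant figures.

F ≈ 1.60×10⁻⁸ N

On-axis field of dipole 1 at distance r: E = 2kp₁/r³. Force on dipole 2 is F = p₂·dE/dr (gradient along axis).
dE/dr = −6kp₁/r⁴, so |F| = 6kp₁p₂/r⁴ (attractive for aligned moments).
F = 6(8.99×10⁹)(1.90×10⁻¹²)(1.81×10⁻⁹)/(0.328)⁴ = 1.603×10⁻⁸ N.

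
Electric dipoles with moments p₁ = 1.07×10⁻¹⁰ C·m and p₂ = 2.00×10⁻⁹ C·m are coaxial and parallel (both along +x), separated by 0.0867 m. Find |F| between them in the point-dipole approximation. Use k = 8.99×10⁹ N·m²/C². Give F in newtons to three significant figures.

On-axis field of dipole 1 at distance r: E = 2kp₁/r³. Force on dipole 2 is F = p₂·dE/dr (gradient along axis).
dE/dr = −6kp₁/r⁴, so |F| = 6kp₁p₂/r⁴ (attractive for aligned moments).
F = 6(8.99×10⁹)(1.07×10⁻¹⁰)(2.00×10⁻⁹)/(0.0867)⁴ = 2.043×10⁻⁴ N.

F ≈ 2.04×10⁻⁴ N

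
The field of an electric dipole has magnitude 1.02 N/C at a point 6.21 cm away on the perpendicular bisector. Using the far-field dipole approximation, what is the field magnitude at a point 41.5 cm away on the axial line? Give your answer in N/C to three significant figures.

Dipole fields scale as 1/r³ in the far field.
The axial field is twice the equatorial field at the same r, so the geometry factor is 2/1.
E₂ = E₁ · (2/1) · (r₁/r₂)³ = 1.02 · 2 · (6.21/41.5)³.
(r₁/r₂)³ = (0.1496)³ = 0.003351.
E₂ ≈ 0.006835 N/C.

E ≈ 0.00684 N/C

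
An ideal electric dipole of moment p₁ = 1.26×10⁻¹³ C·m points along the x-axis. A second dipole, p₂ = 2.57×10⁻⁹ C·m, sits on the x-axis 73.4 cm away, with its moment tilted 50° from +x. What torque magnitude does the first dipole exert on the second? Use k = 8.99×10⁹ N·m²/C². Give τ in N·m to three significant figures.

τ ≈ 1.13×10⁻¹¹ N·m

The second dipole sits on the axis of the first, so the field there is axial: E₁ = 2kp₁/r³ along +x.
E₁ = 2(8.99×10⁹)(1.26×10⁻¹³)/(0.734)³ = 0.005729 N/C.
Torque on the second dipole: τ = p₂ E₁ sinθ.
τ = (2.57×10⁻⁹)(0.005729)·sin50° = 1.128×10⁻¹¹ N·m.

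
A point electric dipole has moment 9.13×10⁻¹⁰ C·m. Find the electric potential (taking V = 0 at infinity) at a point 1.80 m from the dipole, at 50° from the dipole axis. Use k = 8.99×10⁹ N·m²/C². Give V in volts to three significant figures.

The dipole potential is V = kp cosθ / r².
V = (8.99×10⁹)(9.13×10⁻¹⁰)·cos50° / (1.80)² = 1.628 V.

V ≈ 1.63 V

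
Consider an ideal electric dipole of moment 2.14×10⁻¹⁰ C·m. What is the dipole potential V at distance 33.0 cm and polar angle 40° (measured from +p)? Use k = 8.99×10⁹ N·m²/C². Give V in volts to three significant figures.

The dipole potential is V = kp cosθ / r².
V = (8.99×10⁹)(2.14×10⁻¹⁰)·cos40° / (0.330)² = 13.53 V.

V ≈ 13.5 V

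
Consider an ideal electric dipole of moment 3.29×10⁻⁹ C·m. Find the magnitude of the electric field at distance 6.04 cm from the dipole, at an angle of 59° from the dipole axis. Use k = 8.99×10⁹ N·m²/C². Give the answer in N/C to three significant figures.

E ≈ 1.80×10⁵ N/C

At angle θ the dipole field magnitude is E = (kp/r³)·√(1 + 3cos²θ).
kp/r³ = (8.99×10⁹)(3.29×10⁻⁹) / (0.0604)³ = 1.342×10⁵ N/C.
√(1 + 3cos²59°) = √(1 + 3·0.2653) = √1.7958 ≈ 1.3401.
E ≈ 1.342×10⁵ × 1.340 = 1.799×10⁵ N/C.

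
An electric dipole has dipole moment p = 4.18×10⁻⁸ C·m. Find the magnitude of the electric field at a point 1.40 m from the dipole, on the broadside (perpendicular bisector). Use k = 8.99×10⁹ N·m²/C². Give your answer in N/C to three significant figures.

In the equatorial plane E = kp/r³.
E = (8.99×10⁹)(4.18×10⁻⁸) / (1.40)³ = 136.9 N/C.

E ≈ 137 N/C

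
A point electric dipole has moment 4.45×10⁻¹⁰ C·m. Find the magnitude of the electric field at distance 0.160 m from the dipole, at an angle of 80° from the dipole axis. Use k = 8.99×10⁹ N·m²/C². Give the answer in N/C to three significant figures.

At angle θ the dipole field magnitude is E = (kp/r³)·√(1 + 3cos²θ).
kp/r³ = (8.99×10⁹)(4.45×10⁻¹⁰) / (0.160)³ = 976.7 N/C.
√(1 + 3cos²80°) = √(1 + 3·0.0302) = √1.0905 ≈ 1.0443.
E ≈ 976.7 × 1.044 = 1020 N/C.

E ≈ 1020 N/C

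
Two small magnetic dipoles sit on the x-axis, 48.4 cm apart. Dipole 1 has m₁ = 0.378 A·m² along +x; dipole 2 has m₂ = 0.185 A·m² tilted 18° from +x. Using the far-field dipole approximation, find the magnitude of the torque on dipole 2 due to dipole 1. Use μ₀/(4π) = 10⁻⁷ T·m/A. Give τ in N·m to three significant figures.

τ ≈ 3.81×10⁻⁸ N·m

Dipole B is on the axis of dipole A, so B₁ there is axial: B₁ = (μ₀/4π)·2m₁/r³ along +x.
B₁ = 2(10⁻⁷)(0.378)/(0.484)³ = 6.668×10⁻⁷ T.
τ = m₂ B₁ sinθ.
τ = (0.185)(6.668×10⁻⁷)·sin18° = 3.812×10⁻⁸ N·m.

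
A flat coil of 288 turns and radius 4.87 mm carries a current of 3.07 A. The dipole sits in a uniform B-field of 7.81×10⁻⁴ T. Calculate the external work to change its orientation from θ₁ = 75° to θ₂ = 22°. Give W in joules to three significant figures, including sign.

W ≈ -3.44×10⁻⁵ J

m = NIA = NIπa² = 288·(3.07)·π·(0.00487)² = 0.06588 A·m².
W_ext = ΔU = −mB cosθ₂ + mB cosθ₁ = mB(cosθ₁ − cosθ₂).
W = (0.06588)(7.81×10⁻⁴)·(cos75° − cos22°) = (5.145×10⁻⁵)·(-0.6684) = -3.439×10⁻⁵ J.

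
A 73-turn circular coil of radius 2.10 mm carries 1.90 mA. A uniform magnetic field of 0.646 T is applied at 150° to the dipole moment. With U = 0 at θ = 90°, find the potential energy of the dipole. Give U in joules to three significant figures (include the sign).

m = NIA = NIπa² = 73·(0.00190)·π·(0.00210)² = 1.922×10⁻⁶ A·m².
U = −m·B = −mB cosθ.
U = −(1.922×10⁻⁶)(0.646)·cos150° = 1.075×10⁻⁶ J.

U ≈ 1.08×10⁻⁶ J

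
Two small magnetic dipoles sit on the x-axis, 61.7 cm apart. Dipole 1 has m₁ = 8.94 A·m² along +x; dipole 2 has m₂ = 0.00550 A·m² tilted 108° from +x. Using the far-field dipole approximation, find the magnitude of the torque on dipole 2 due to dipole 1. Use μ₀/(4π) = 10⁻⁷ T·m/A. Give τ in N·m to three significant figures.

Dipole B is on the axis of dipole A, so B₁ there is axial: B₁ = (μ₀/4π)·2m₁/r³ along +x.
B₁ = 2(10⁻⁷)(8.94)/(0.617)³ = 7.612×10⁻⁶ T.
τ = m₂ B₁ sinθ.
τ = (0.00550)(7.612×10⁻⁶)·sin108° = 3.982×10⁻⁸ N·m.

τ ≈ 3.98×10⁻⁸ N·m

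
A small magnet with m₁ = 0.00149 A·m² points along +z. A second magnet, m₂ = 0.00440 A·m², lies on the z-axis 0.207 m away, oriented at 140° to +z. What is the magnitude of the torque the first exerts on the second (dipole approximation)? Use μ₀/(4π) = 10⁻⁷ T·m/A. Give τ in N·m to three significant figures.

Dipole B is on the axis of dipole A, so B₁ there is axial: B₁ = (μ₀/4π)·2m₁/r³ along +z.
B₁ = 2(10⁻⁷)(0.00149)/(0.207)³ = 3.360×10⁻⁸ T.
τ = m₂ B₁ sinθ.
τ = (0.00440)(3.360×10⁻⁸)·sin140° = 9.502×10⁻¹¹ N·m.

τ ≈ 9.50×10⁻¹¹ N·m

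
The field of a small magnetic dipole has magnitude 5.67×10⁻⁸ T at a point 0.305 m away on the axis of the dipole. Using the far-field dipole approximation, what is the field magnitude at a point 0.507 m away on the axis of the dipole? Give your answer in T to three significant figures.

B ≈ 1.23×10⁻⁸ T

Dipole fields scale as 1/r³ in the far field; the geometry is the same at both points.
B₂ = B₁ · (r₁/r₂)³ = 5.67×10⁻⁸ · (0.305/0.507)³.
(r₁/r₂)³ = (0.6016)³ = 0.2177.
B₂ ≈ 1.234×10⁻⁸ T.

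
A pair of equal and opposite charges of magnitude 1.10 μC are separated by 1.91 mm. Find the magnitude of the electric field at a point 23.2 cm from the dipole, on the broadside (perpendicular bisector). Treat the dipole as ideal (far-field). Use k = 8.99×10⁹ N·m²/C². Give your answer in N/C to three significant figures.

E ≈ 1510 N/C

Dipole moment p = qd = (1.10×10⁻⁶ C)(0.00191 m) = 2.101×10⁻⁹ C·m.
On the perpendicular bisector E = kp/r³ (half the axial value at the same distance).
E = (8.99×10⁹)(2.101×10⁻⁹) / (0.232)³ = 1513 N/C.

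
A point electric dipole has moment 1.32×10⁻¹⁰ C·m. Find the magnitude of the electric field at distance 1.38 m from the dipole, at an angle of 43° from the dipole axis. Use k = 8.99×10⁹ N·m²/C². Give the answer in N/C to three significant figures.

At angle θ the dipole field magnitude is E = (kp/r³)·√(1 + 3cos²θ).
kp/r³ = (8.99×10⁹)(1.32×10⁻¹⁰) / (1.38)³ = 0.4515 N/C.
√(1 + 3cos²43°) = √(1 + 3·0.5349) = √2.6046 ≈ 1.6139.
E ≈ 0.4515 × 1.614 = 0.7287 N/C.

E ≈ 0.729 N/C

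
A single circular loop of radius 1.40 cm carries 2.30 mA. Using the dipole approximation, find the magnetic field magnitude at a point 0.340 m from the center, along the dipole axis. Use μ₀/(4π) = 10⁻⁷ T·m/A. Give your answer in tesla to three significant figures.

B ≈ 7.21×10⁻¹² T

Magnetic moment m = IA = Iπa² = (0.00230)·π·(0.0140)² = 1.416×10⁻⁶ A·m².
On axis B = (μ₀/4π)·2m/r³.
B = 2·(10⁻⁷)·(1.416×10⁻⁶) / (0.340)³ = 7.205×10⁻¹² T.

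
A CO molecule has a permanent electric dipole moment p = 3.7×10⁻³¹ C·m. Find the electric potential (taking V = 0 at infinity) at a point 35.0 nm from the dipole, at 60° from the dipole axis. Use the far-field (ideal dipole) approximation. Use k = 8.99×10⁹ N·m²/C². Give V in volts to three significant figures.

V ≈ 1.36×10⁻⁶ V

The dipole potential is V = kp cosθ / r².
V = (8.99×10⁹)(3.70×10⁻³¹)·cos60° / (3.50×10⁻⁸)² = 1.358×10⁻⁶ V.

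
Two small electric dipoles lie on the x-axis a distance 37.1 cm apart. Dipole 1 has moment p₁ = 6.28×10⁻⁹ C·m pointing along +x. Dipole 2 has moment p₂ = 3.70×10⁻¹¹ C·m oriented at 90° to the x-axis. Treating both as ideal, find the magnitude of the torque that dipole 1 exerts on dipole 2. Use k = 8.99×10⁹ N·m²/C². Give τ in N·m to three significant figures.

τ ≈ 8.18×10⁻⁸ N·m

The second dipole sits on the axis of the first, so the field there is axial: E₁ = 2kp₁/r³ along +x.
E₁ = 2(8.99×10⁹)(6.28×10⁻⁹)/(0.371)³ = 2211 N/C.
Torque on the second dipole: τ = p₂ E₁ sinθ.
τ = (3.70×10⁻¹¹)(2211)·sin90° = 8.181×10⁻⁸ N·m.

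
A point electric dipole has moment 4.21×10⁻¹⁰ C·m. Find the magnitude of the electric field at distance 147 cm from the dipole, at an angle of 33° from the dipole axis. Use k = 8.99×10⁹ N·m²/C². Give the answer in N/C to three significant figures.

E ≈ 2.10 N/C

At angle θ the dipole field magnitude is E = (kp/r³)·√(1 + 3cos²θ).
kp/r³ = (8.99×10⁹)(4.21×10⁻¹⁰) / (1.47)³ = 1.191 N/C.
√(1 + 3cos²33°) = √(1 + 3·0.7034) = √3.1101 ≈ 1.7635.
E ≈ 1.191 × 1.764 = 2.101 N/C.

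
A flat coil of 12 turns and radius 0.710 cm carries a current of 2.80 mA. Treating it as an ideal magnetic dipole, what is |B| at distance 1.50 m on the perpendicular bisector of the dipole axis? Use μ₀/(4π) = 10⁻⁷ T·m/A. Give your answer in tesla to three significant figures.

B ≈ 1.58×10⁻¹³ T

m = NIA = NIπa² = 12·(0.00280)·π·(0.00710)² = 5.321×10⁻⁶ A·m².
In the equatorial plane B = (μ₀/4π)·m/r³ (half the axial value).
B = (10⁻⁷)·(5.321×10⁻⁶) / (1.50)³ = 1.577×10⁻¹³ T.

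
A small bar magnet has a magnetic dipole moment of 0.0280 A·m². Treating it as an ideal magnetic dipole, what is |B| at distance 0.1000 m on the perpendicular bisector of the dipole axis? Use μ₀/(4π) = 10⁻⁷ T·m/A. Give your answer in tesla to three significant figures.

In the equatorial plane B = (μ₀/4π)·m/r³ (half the axial value).
B = (10⁻⁷)·(0.0280) / (0.100)³ = 2.800×10⁻⁶ T.

B ≈ 2.80×10⁻⁶ T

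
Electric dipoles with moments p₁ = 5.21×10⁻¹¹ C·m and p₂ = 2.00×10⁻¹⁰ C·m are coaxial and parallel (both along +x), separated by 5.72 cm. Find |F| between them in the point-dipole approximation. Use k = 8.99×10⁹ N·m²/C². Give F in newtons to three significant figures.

F ≈ 5.25×10⁻⁵ N

On-axis field of dipole 1 at distance r: E = 2kp₁/r³. Force on dipole 2 is F = p₂·dE/dr (gradient along axis).
dE/dr = −6kp₁/r⁴, so |F| = 6kp₁p₂/r⁴ (attractive for aligned moments).
F = 6(8.99×10⁹)(5.21×10⁻¹¹)(2.00×10⁻¹⁰)/(0.0572)⁴ = 5.250×10⁻⁵ N.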